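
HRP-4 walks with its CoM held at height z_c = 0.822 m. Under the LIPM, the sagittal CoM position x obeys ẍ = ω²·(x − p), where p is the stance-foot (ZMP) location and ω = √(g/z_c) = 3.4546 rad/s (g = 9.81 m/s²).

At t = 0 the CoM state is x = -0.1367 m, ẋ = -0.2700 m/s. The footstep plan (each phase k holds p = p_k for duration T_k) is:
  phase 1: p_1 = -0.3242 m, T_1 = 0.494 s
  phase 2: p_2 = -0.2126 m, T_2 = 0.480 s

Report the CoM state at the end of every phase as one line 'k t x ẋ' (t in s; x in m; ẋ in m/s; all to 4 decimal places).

phase 1: p=-0.3242, T=0.494, ωT=1.706572, cosh=2.845765, sinh=2.664278; start (x,ẋ)=(-0.136700, -0.270000) → end (x,ẋ)=(0.001150, 0.957396)
phase 2: p=-0.2126, T=0.480, ωT=1.658208, cosh=2.720187, sinh=2.529707; start (x,ẋ)=(0.001150, 0.957396) → end (x,ẋ)=(1.069914, 4.472284)

1 0.4940 0.0011 0.9574
2 0.9740 1.0699 4.4723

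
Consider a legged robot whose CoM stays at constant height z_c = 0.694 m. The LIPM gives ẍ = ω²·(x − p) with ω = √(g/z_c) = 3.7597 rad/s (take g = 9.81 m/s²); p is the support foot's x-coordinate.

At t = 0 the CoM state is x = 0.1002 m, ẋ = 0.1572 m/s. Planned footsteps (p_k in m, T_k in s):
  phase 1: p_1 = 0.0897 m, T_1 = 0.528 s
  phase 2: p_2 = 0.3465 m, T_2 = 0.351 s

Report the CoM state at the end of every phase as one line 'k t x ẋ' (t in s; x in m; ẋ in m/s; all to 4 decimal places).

1 0.5280 0.2780 0.7240
2 0.8790 0.5437 1.0036

phase 1: p=0.0897, T=0.528, ωT=1.985122, cosh=3.708648, sinh=3.571284; start (x,ẋ)=(0.100200, 0.157200) → end (x,ẋ)=(0.277963, 0.723983)
phase 2: p=0.3465, T=0.351, ωT=1.319655, cosh=2.004678, sinh=1.737451; start (x,ẋ)=(0.277963, 0.723983) → end (x,ẋ)=(0.543675, 1.003647)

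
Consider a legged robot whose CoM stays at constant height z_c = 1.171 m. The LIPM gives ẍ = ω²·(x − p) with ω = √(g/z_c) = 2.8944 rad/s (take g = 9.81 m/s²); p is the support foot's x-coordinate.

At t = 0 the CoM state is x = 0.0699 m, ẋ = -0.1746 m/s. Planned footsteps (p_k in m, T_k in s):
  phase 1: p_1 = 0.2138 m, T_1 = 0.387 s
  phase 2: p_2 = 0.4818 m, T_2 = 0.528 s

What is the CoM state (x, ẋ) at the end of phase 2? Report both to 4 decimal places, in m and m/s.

x = -1.6109, ẋ = -5.8718

phase 1: p=0.2138, T=0.387, ωT=1.120133, cosh=1.695749, sinh=1.369512; start (x,ẋ)=(0.069900, -0.174600) → end (x,ẋ)=(-0.112832, -0.866485)
phase 2: p=0.4818, T=0.528, ωT=1.528243, cosh=2.413494, sinh=2.196577; start (x,ẋ)=(-0.112832, -0.866485) → end (x,ẋ)=(-1.610921, -5.871791)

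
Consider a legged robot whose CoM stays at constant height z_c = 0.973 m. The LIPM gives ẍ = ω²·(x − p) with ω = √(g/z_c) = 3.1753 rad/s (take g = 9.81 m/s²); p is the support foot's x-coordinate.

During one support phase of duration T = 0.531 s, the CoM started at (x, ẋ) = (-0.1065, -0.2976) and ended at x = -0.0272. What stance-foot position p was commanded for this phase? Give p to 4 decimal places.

p = -0.2871

ωT = 3.1753·0.531 = 1.686084; cosh(ωT) = 2.791772, sinh(ωT) = 2.606529
x(T) = p + (x₀−p)·cosh(ωT) + (ẋ₀/ω)·sinh(ωT) ⇒ p·(1 − cosh) = x(T) − x₀·cosh − (ẋ₀/ω)·sinh
numerator   = -0.0272 − (-0.1065)·2.791772 − (-0.2976/3.1753)·2.606529 = 0.514417
denominator = 1 − 2.791772 = -1.791772
p = 0.514417 / -1.791772 = -0.2871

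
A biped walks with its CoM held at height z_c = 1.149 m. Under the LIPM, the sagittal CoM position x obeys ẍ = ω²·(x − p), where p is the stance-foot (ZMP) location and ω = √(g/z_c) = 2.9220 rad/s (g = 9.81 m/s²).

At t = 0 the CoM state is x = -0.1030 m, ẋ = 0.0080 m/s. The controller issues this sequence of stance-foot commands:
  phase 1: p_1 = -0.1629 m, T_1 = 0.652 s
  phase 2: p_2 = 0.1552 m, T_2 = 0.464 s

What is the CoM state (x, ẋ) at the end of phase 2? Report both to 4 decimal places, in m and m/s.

x = 0.3148, ẋ = 0.6996

phase 1: p=-0.1629, T=0.652, ωT=1.905144, cosh=3.434588, sinh=3.285787; start (x,ẋ)=(-0.103000, 0.008000) → end (x,ẋ)=(0.051828, 0.602581)
phase 2: p=0.1552, T=0.464, ωT=1.355808, cosh=2.068817, sinh=1.811078; start (x,ẋ)=(0.051828, 0.602581) → end (x,ẋ)=(0.314826, 0.699587)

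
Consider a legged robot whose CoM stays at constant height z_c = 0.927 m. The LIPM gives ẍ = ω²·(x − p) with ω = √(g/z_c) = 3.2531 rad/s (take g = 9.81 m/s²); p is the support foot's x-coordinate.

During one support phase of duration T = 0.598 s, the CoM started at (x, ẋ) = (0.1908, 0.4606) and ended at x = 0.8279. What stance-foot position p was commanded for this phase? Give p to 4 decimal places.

ωT = 3.2531·0.598 = 1.945354; cosh(ωT) = 3.569522, sinh(ωT) = 3.426585
x(T) = p + (x₀−p)·cosh(ωT) + (ẋ₀/ω)·sinh(ωT) ⇒ p·(1 − cosh) = x(T) − x₀·cosh − (ẋ₀/ω)·sinh
numerator   = 0.8279 − (0.1908)·3.569522 − (0.4606/3.2531)·3.426585 = -0.338328
denominator = 1 − 3.569522 = -2.569522
p = -0.338328 / -2.569522 = 0.1317

p = 0.1317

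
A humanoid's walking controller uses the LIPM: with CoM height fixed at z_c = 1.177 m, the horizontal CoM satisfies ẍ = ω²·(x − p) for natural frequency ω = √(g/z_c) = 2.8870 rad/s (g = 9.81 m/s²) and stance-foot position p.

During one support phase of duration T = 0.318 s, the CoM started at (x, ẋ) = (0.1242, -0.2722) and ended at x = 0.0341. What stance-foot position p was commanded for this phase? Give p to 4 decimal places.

ωT = 2.8870·0.318 = 0.918066; cosh(ωT) = 1.451866, sinh(ωT) = 1.052576
x(T) = p + (x₀−p)·cosh(ωT) + (ẋ₀/ω)·sinh(ωT) ⇒ p·(1 − cosh) = x(T) − x₀·cosh − (ẋ₀/ω)·sinh
numerator   = 0.0341 − (0.1242)·1.451866 − (-0.2722/2.8870)·1.052576 = -0.046980
denominator = 1 − 1.451866 = -0.451866
p = -0.046980 / -0.451866 = 0.1040

p = 0.1040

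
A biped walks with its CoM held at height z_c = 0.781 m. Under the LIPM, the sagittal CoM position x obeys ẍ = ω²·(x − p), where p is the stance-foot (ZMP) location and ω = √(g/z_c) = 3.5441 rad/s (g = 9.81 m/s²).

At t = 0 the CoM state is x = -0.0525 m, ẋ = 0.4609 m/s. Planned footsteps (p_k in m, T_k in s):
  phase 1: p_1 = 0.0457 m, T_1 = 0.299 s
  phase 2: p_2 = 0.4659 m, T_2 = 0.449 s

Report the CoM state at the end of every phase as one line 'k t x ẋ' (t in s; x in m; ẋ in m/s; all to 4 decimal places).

1 0.2990 0.0521 0.3030
2 0.7480 -0.3910 -2.6764

phase 1: p=0.0457, T=0.299, ωT=1.059686, cosh=1.616015, sinh=1.269450; start (x,ẋ)=(-0.052500, 0.460900) → end (x,ẋ)=(0.052096, 0.303014)
phase 2: p=0.4659, T=0.449, ωT=1.591301, cosh=2.556896, sinh=2.353236; start (x,ẋ)=(0.052096, 0.303014) → end (x,ẋ)=(-0.390958, -2.676396)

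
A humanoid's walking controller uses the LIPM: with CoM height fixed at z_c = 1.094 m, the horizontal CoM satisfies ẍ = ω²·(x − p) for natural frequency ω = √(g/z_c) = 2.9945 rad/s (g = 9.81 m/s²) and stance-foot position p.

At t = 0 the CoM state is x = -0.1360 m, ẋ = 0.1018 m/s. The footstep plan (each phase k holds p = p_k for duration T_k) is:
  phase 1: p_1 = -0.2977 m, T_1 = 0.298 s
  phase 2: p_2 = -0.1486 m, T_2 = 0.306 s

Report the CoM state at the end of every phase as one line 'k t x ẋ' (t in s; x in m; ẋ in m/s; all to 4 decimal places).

1 0.2980 -0.0327 0.6369
2 0.6040 0.2428 1.2879

phase 1: p=-0.2977, T=0.298, ωT=0.892361, cosh=1.425287, sinh=1.015599; start (x,ẋ)=(-0.136000, 0.101800) → end (x,ẋ)=(-0.032705, 0.636858)
phase 2: p=-0.1486, T=0.306, ωT=0.916317, cosh=1.450028, sinh=1.050038; start (x,ẋ)=(-0.032705, 0.636858) → end (x,ẋ)=(0.242769, 1.287874)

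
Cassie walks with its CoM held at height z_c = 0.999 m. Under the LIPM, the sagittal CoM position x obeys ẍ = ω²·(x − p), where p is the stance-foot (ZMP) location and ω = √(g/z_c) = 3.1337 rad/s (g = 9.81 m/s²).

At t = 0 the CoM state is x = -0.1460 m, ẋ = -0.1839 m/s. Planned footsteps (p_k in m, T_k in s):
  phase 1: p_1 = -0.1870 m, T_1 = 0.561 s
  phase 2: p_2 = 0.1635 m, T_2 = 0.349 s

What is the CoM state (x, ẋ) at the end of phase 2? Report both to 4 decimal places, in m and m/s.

phase 1: p=-0.1870, T=0.561, ωT=1.758006, cosh=2.986623, sinh=2.814234; start (x,ẋ)=(-0.146000, -0.183900) → end (x,ẋ)=(-0.229701, -0.187662)
phase 2: p=0.1635, T=0.349, ωT=1.093661, cosh=1.660086, sinh=1.325098; start (x,ẋ)=(-0.229701, -0.187662) → end (x,ẋ)=(-0.568601, -1.944286)

x = -0.5686, ẋ = -1.9443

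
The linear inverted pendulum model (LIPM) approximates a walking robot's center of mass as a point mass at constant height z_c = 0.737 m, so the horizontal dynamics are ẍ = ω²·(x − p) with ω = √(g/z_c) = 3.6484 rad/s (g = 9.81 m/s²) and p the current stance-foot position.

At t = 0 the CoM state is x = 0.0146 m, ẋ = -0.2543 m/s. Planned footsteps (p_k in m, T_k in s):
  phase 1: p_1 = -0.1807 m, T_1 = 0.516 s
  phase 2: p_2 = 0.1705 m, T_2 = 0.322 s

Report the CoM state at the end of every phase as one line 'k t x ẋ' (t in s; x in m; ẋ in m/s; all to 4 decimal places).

phase 1: p=-0.1807, T=0.516, ωT=1.882574, cosh=3.361298, sinh=3.209100; start (x,ẋ)=(0.014600, -0.254300) → end (x,ẋ)=(0.252081, 1.431810)
phase 2: p=0.1705, T=0.322, ωT=1.174785, cosh=1.773166, sinh=1.464280; start (x,ẋ)=(0.252081, 1.431810) → end (x,ẋ)=(0.889812, 2.974668)

1 0.5160 0.2521 1.4318
2 0.8380 0.8898 2.9747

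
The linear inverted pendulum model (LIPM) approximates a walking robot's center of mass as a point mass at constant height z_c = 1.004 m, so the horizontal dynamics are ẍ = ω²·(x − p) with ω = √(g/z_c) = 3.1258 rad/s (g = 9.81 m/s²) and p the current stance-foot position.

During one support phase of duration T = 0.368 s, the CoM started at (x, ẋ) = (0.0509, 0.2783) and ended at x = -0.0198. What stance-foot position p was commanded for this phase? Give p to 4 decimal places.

ωT = 3.1258·0.368 = 1.150294; cosh(ωT) = 1.737833, sinh(ωT) = 1.421290
x(T) = p + (x₀−p)·cosh(ωT) + (ẋ₀/ω)·sinh(ωT) ⇒ p·(1 − cosh) = x(T) − x₀·cosh − (ẋ₀/ω)·sinh
numerator   = -0.0198 − (0.0509)·1.737833 − (0.2783/3.1258)·1.421290 = -0.234798
denominator = 1 − 1.737833 = -0.737833
p = -0.234798 / -0.737833 = 0.3182

p = 0.3182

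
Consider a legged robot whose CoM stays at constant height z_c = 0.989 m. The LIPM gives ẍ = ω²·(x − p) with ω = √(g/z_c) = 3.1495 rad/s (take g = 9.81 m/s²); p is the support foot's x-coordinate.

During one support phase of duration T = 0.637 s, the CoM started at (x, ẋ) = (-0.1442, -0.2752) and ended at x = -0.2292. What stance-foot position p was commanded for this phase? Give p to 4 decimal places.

ωT = 3.1495·0.637 = 2.006232; cosh(ωT) = 3.784870, sinh(ωT) = 3.650375
x(T) = p + (x₀−p)·cosh(ωT) + (ẋ₀/ω)·sinh(ωT) ⇒ p·(1 − cosh) = x(T) − x₀·cosh − (ẋ₀/ω)·sinh
numerator   = -0.2292 − (-0.1442)·3.784870 − (-0.2752/3.1495)·3.650375 = 0.635544
denominator = 1 − 3.784870 = -2.784870
p = 0.635544 / -2.784870 = -0.2282

p = -0.2282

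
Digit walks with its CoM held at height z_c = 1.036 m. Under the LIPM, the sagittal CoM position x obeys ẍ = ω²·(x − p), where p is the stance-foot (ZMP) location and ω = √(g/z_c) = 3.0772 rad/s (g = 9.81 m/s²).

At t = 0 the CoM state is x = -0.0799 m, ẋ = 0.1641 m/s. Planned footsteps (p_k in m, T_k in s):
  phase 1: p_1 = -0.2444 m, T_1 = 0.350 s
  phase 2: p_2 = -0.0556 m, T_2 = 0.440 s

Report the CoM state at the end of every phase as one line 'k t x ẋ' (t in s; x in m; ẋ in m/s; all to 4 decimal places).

1 0.3500 0.0943 0.9257
2 0.7900 0.7977 2.7457

phase 1: p=-0.2444, T=0.350, ωT=1.077020, cosh=1.638263, sinh=1.297654; start (x,ẋ)=(-0.079900, 0.164100) → end (x,ẋ)=(0.094295, 0.925711)
phase 2: p=-0.0556, T=0.440, ωT=1.353968, cosh=2.065488, sinh=1.807274; start (x,ẋ)=(0.094295, 0.925711) → end (x,ẋ)=(0.797687, 2.745663)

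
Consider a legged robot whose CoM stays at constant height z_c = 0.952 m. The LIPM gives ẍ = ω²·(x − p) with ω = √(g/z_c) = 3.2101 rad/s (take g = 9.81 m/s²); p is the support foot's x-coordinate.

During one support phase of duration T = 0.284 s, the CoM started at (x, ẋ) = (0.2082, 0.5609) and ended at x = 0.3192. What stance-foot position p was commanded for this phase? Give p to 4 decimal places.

p = 0.3684

ωT = 3.2101·0.284 = 0.911668; cosh(ωT) = 1.445162, sinh(ωT) = 1.043309
x(T) = p + (x₀−p)·cosh(ωT) + (ẋ₀/ω)·sinh(ωT) ⇒ p·(1 − cosh) = x(T) − x₀·cosh − (ẋ₀/ω)·sinh
numerator   = 0.3192 − (0.2082)·1.445162 − (0.5609/3.2101)·1.043309 = -0.163980
denominator = 1 − 1.445162 = -0.445162
p = -0.163980 / -0.445162 = 0.3684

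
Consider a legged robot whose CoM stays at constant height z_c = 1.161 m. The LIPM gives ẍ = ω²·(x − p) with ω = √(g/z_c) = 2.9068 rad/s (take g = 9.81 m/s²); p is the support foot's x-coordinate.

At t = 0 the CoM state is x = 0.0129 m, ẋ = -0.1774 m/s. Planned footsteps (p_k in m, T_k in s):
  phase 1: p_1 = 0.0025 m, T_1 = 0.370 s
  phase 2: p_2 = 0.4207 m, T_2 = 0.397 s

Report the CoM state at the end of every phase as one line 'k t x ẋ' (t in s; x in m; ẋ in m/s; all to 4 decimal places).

1 0.3700 -0.0595 -0.2511
2 0.7670 -0.5397 -2.4308

phase 1: p=0.0025, T=0.370, ωT=1.075516, cosh=1.636313, sinh=1.295192; start (x,ẋ)=(0.012900, -0.177400) → end (x,ẋ)=(-0.059527, -0.251127)
phase 2: p=0.4207, T=0.397, ωT=1.154000, cosh=1.743111, sinh=1.427738; start (x,ẋ)=(-0.059527, -0.251127) → end (x,ẋ)=(-0.539736, -2.430757)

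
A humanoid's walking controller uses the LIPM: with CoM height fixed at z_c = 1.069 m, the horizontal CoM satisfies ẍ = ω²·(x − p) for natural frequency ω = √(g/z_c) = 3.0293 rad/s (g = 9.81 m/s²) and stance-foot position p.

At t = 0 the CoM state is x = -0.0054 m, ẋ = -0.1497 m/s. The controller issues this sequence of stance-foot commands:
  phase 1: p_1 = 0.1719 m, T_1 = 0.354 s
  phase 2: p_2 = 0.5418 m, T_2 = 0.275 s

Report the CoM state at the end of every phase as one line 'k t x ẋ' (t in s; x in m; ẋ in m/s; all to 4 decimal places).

phase 1: p=0.1719, T=0.354, ωT=1.072372, cosh=1.632250, sinh=1.290054; start (x,ẋ)=(-0.005400, -0.149700) → end (x,ẋ)=(-0.181249, -0.937229)
phase 2: p=0.5418, T=0.275, ωT=0.833058, cosh=1.367530, sinh=0.932812; start (x,ẋ)=(-0.181249, -0.937229) → end (x,ẋ)=(-0.735592, -3.324856)

1 0.3540 -0.1812 -0.9372
2 0.6290 -0.7356 -3.3249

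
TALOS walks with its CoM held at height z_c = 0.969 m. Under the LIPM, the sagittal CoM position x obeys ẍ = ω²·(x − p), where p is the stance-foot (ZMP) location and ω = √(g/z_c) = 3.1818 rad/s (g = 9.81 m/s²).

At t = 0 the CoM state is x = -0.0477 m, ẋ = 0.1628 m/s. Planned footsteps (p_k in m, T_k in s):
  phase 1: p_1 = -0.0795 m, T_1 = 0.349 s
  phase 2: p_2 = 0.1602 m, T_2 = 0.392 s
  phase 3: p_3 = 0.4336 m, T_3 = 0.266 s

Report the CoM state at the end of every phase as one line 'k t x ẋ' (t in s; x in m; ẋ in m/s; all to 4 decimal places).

phase 1: p=-0.0795, T=0.349, ωT=1.110448, cosh=1.682565, sinh=1.353154; start (x,ẋ)=(-0.047700, 0.162800) → end (x,ẋ)=(0.043241, 0.410835)
phase 2: p=0.1602, T=0.392, ωT=1.247266, cosh=1.884051, sinh=1.596761; start (x,ẋ)=(0.043241, 0.410835) → end (x,ẋ)=(0.146018, 0.179816)
phase 3: p=0.4336, T=0.266, ωT=0.846359, cosh=1.380059, sinh=0.951085; start (x,ẋ)=(0.146018, 0.179816) → end (x,ẋ)=(0.090469, -0.622113)

1 0.3490 0.0432 0.4108
2 0.7410 0.1460 0.1798
3 1.0070 0.0905 -0.6221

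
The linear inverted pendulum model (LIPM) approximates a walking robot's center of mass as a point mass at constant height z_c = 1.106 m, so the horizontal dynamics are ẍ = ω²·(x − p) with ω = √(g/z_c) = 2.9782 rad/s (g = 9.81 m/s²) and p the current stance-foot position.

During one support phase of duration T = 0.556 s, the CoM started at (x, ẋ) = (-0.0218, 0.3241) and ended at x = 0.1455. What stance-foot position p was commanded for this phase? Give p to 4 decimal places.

p = 0.0408

ωT = 2.9782·0.556 = 1.655879; cosh(ωT) = 2.714303, sinh(ωT) = 2.523379
x(T) = p + (x₀−p)·cosh(ωT) + (ẋ₀/ω)·sinh(ωT) ⇒ p·(1 − cosh) = x(T) − x₀·cosh − (ẋ₀/ω)·sinh
numerator   = 0.1455 − (-0.0218)·2.714303 − (0.3241/2.9782)·2.523379 = -0.069933
denominator = 1 − 2.714303 = -1.714303
p = -0.069933 / -1.714303 = 0.0408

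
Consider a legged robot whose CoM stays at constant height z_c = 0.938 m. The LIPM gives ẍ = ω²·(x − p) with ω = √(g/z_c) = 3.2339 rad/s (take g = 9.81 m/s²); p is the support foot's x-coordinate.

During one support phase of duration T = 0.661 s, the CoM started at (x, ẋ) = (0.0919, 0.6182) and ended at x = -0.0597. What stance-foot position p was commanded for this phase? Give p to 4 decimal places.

p = 0.3801

ωT = 3.2339·0.661 = 2.137608; cosh(ωT) = 4.298534, sinh(ωT) = 4.180597
x(T) = p + (x₀−p)·cosh(ωT) + (ẋ₀/ω)·sinh(ωT) ⇒ p·(1 − cosh) = x(T) − x₀·cosh − (ẋ₀/ω)·sinh
numerator   = -0.0597 − (0.0919)·4.298534 − (0.6182/3.2339)·4.180597 = -1.253908
denominator = 1 − 4.298534 = -3.298534
p = -1.253908 / -3.298534 = 0.3801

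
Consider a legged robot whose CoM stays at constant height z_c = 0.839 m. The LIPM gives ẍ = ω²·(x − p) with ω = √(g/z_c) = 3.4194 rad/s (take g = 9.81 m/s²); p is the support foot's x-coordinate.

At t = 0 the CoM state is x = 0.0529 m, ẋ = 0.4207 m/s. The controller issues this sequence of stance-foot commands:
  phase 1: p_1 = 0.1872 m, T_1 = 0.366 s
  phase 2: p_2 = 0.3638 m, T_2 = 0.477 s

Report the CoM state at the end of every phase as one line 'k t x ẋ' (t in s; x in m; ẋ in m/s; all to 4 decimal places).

phase 1: p=0.1872, T=0.366, ωT=1.251500, cosh=1.890830, sinh=1.604754; start (x,ẋ)=(0.052900, 0.420700) → end (x,ẋ)=(0.130700, 0.058528)
phase 2: p=0.3638, T=0.477, ωT=1.631054, cosh=2.652490, sinh=2.456766; start (x,ẋ)=(0.130700, 0.058528) → end (x,ẋ)=(-0.212445, -1.802952)

1 0.3660 0.1307 0.0585
2 0.8430 -0.2124 -1.8030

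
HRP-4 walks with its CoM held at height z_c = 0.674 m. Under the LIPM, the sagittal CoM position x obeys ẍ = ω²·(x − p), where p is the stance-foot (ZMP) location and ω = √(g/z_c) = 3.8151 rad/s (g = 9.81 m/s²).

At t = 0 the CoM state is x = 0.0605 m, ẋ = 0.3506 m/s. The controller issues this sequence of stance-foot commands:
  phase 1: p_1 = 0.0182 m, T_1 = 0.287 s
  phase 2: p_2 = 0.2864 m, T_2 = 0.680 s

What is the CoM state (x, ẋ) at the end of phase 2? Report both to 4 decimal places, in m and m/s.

phase 1: p=0.0182, T=0.287, ωT=1.094934, cosh=1.661773, sinh=1.327211; start (x,ẋ)=(0.060500, 0.350600) → end (x,ẋ)=(0.210461, 0.796801)
phase 2: p=0.2864, T=0.680, ωT=2.594268, cosh=6.730743, sinh=6.656042; start (x,ẋ)=(0.210461, 0.796801) → end (x,ẋ)=(1.165420, 3.434712)

x = 1.1654, ẋ = 3.4347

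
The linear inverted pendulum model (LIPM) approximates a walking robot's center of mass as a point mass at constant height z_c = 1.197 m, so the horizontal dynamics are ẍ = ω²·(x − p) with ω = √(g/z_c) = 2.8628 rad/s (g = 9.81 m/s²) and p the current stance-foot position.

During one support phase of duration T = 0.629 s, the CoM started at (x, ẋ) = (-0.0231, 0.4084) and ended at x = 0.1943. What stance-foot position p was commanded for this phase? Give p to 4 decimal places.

ωT = 2.8628·0.629 = 1.800701; cosh(ωT) = 3.109537, sinh(ωT) = 2.944354
x(T) = p + (x₀−p)·cosh(ωT) + (ẋ₀/ω)·sinh(ωT) ⇒ p·(1 − cosh) = x(T) − x₀·cosh − (ẋ₀/ω)·sinh
numerator   = 0.1943 − (-0.0231)·3.109537 − (0.4084/2.8628)·2.944354 = -0.153904
denominator = 1 − 3.109537 = -2.109537
p = -0.153904 / -2.109537 = 0.0730

p = 0.0730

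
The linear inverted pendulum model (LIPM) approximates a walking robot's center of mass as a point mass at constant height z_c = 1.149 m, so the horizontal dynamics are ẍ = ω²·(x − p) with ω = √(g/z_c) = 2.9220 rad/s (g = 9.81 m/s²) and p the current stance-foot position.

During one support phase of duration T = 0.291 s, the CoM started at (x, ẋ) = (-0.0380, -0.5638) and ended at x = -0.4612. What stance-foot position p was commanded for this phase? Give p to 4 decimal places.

p = 0.5837

ωT = 2.9220·0.291 = 0.850302; cosh(ωT) = 1.383820, sinh(ωT) = 0.956534
x(T) = p + (x₀−p)·cosh(ωT) + (ẋ₀/ω)·sinh(ωT) ⇒ p·(1 − cosh) = x(T) − x₀·cosh − (ẋ₀/ω)·sinh
numerator   = -0.4612 − (-0.0380)·1.383820 − (-0.5638/2.9220)·0.956534 = -0.224052
denominator = 1 − 1.383820 = -0.383820
p = -0.224052 / -0.383820 = 0.5837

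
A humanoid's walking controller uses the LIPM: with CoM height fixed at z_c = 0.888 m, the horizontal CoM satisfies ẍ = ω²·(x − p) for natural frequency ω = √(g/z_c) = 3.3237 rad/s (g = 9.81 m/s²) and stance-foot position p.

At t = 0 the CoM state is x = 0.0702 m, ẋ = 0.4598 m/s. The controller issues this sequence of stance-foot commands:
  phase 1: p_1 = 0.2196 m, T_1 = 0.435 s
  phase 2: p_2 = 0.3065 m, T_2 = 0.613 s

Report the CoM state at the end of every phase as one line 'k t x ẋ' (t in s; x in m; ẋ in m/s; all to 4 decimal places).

phase 1: p=0.2196, T=0.435, ωT=1.445809, cosh=2.240421, sinh=2.004866; start (x,ẋ)=(0.070200, 0.459800) → end (x,ẋ)=(0.162234, 0.034608)
phase 2: p=0.3065, T=0.613, ωT=2.037428, cosh=3.900609, sinh=3.770246; start (x,ẋ)=(0.162234, 0.034608) → end (x,ẋ)=(-0.216968, -1.672832)

1 0.4350 0.1622 0.0346
2 1.0480 -0.2170 -1.6728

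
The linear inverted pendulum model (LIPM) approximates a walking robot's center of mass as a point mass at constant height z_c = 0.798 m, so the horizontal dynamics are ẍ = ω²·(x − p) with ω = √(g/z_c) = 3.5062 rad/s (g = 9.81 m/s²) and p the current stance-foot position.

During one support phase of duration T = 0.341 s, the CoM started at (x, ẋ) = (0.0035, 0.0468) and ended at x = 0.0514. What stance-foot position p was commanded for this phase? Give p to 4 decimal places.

p = -0.0311

ωT = 3.5062·0.341 = 1.195614; cosh(ωT) = 1.804053, sinh(ωT) = 1.501535
x(T) = p + (x₀−p)·cosh(ωT) + (ẋ₀/ω)·sinh(ωT) ⇒ p·(1 − cosh) = x(T) − x₀·cosh − (ẋ₀/ω)·sinh
numerator   = 0.0514 − (0.0035)·1.804053 − (0.0468/3.5062)·1.501535 = 0.025044
denominator = 1 − 1.804053 = -0.804053
p = 0.025044 / -0.804053 = -0.0311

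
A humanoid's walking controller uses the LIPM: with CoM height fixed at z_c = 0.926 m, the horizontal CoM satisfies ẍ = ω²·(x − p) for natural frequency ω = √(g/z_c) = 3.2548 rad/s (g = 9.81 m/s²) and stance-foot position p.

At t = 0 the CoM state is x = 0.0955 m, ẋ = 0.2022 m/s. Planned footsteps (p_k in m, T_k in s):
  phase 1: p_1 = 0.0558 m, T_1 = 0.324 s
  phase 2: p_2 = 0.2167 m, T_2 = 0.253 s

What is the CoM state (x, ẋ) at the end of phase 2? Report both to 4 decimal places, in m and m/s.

phase 1: p=0.0558, T=0.324, ωT=1.054555, cosh=1.609523, sinh=1.261175; start (x,ẋ)=(0.095500, 0.202200) → end (x,ẋ)=(0.198047, 0.488409)
phase 2: p=0.2167, T=0.253, ωT=0.823464, cosh=1.358644, sinh=0.919735; start (x,ẋ)=(0.198047, 0.488409) → end (x,ẋ)=(0.329371, 0.607735)

x = 0.3294, ẋ = 0.6077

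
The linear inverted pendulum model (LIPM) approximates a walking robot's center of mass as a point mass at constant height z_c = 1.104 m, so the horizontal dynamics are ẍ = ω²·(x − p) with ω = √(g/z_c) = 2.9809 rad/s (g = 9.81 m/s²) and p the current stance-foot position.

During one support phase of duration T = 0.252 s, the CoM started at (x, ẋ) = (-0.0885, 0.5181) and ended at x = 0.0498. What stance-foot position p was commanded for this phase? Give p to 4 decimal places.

ωT = 2.9809·0.252 = 0.751187; cosh(ωT) = 1.295660, sinh(ωT) = 0.823854
x(T) = p + (x₀−p)·cosh(ωT) + (ẋ₀/ω)·sinh(ωT) ⇒ p·(1 − cosh) = x(T) − x₀·cosh − (ẋ₀/ω)·sinh
numerator   = 0.0498 − (-0.0885)·1.295660 − (0.5181/2.9809)·0.823854 = 0.021275
denominator = 1 − 1.295660 = -0.295660
p = 0.021275 / -0.295660 = -0.0720

p = -0.0720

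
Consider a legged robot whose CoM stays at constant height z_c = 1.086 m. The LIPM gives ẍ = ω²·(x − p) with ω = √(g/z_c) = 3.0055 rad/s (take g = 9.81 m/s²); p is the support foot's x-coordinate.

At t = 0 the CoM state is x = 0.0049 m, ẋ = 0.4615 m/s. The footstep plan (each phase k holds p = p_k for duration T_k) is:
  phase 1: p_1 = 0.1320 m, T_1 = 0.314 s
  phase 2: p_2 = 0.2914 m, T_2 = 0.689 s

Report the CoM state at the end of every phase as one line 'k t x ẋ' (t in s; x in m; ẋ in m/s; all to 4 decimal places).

phase 1: p=0.1320, T=0.314, ωT=0.943727, cosh=1.479357, sinh=1.090183; start (x,ẋ)=(0.004900, 0.461500) → end (x,ẋ)=(0.111373, 0.266275)
phase 2: p=0.2914, T=0.689, ωT=2.070790, cosh=4.028584, sinh=3.902498; start (x,ẋ)=(0.111373, 0.266275) → end (x,ẋ)=(-0.088108, -1.038817)

1 0.3140 0.1114 0.2663
2 1.0030 -0.0881 -1.0388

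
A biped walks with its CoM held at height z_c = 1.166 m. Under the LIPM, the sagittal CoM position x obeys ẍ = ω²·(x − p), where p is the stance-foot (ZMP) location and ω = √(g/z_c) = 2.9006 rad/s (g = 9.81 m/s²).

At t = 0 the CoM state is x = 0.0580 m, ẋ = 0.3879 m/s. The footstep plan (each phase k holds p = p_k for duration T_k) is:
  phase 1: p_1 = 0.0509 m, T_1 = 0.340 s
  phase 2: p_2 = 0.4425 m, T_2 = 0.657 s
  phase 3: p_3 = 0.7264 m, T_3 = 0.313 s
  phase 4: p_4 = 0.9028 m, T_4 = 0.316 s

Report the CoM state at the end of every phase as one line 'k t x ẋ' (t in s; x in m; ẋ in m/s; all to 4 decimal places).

phase 1: p=0.0509, T=0.340, ωT=0.986204, cosh=1.527014, sinh=1.154024; start (x,ẋ)=(0.058000, 0.387900) → end (x,ẋ)=(0.216071, 0.616095)
phase 2: p=0.4425, T=0.657, ωT=1.905694, cosh=3.436397, sinh=3.287677; start (x,ẋ)=(0.216071, 0.616095) → end (x,ẋ)=(0.362710, -0.042138)
phase 3: p=0.7264, T=0.313, ωT=0.907888, cosh=1.441228, sinh=1.037853; start (x,ẋ)=(0.362710, -0.042138) → end (x,ẋ)=(0.187162, -1.155583)
phase 4: p=0.9028, T=0.316, ωT=0.916590, cosh=1.450314, sinh=1.050433; start (x,ẋ)=(0.187162, -1.155583) → end (x,ẋ)=(-0.553586, -3.856426)

1 0.3400 0.2161 0.6161
2 0.9970 0.3627 -0.0421
3 1.3100 0.1872 -1.1556
4 1.6260 -0.5536 -3.8564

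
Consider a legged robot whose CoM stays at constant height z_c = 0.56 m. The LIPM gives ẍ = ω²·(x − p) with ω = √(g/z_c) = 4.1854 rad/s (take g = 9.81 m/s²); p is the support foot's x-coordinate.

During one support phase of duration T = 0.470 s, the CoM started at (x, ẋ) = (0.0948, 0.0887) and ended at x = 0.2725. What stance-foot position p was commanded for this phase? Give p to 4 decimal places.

p = 0.0557

ωT = 4.1854·0.470 = 1.967138; cosh(ωT) = 3.645020, sinh(ωT) = 3.505163
x(T) = p + (x₀−p)·cosh(ωT) + (ẋ₀/ω)·sinh(ωT) ⇒ p·(1 − cosh) = x(T) − x₀·cosh − (ẋ₀/ω)·sinh
numerator   = 0.2725 − (0.0948)·3.645020 − (0.0887/4.1854)·3.505163 = -0.147332
denominator = 1 − 3.645020 = -2.645020
p = -0.147332 / -2.645020 = 0.0557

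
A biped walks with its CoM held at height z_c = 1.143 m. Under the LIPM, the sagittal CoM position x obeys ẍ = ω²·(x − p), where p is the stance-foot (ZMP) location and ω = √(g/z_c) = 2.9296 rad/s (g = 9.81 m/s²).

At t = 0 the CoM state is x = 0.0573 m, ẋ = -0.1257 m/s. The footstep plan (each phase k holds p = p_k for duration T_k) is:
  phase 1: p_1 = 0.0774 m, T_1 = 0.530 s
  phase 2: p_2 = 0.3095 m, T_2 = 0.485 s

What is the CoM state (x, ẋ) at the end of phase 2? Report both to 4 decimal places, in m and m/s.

x = -0.8147, ẋ = -3.1327

phase 1: p=0.0774, T=0.530, ωT=1.552688, cosh=2.467915, sinh=2.256237; start (x,ẋ)=(0.057300, -0.125700) → end (x,ẋ)=(-0.069013, -0.443075)
phase 2: p=0.3095, T=0.485, ωT=1.420856, cosh=2.191085, sinh=1.949578; start (x,ẋ)=(-0.069013, -0.443075) → end (x,ẋ)=(-0.814711, -3.132688)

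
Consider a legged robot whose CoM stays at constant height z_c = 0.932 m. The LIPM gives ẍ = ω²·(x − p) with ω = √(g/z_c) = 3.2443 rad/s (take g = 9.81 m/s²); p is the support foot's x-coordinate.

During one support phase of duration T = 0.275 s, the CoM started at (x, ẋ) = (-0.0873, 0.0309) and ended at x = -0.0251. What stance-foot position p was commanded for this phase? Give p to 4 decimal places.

ωT = 3.2443·0.275 = 0.892183; cosh(ωT) = 1.425105, sinh(ωT) = 1.015345
x(T) = p + (x₀−p)·cosh(ωT) + (ẋ₀/ω)·sinh(ωT) ⇒ p·(1 − cosh) = x(T) − x₀·cosh − (ẋ₀/ω)·sinh
numerator   = -0.0251 − (-0.0873)·1.425105 − (0.0309/3.2443)·1.015345 = 0.089641
denominator = 1 − 1.425105 = -0.425105
p = 0.089641 / -0.425105 = -0.2109

p = -0.2109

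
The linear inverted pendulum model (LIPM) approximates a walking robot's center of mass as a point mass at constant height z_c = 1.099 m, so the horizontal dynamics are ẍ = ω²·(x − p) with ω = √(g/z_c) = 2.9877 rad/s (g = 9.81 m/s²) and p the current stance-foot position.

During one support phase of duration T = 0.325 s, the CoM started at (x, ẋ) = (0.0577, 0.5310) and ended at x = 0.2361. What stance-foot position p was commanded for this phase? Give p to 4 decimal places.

p = 0.1020

ωT = 2.9877·0.325 = 0.971002; cosh(ωT) = 1.509647, sinh(ωT) = 1.130944
x(T) = p + (x₀−p)·cosh(ωT) + (ẋ₀/ω)·sinh(ωT) ⇒ p·(1 − cosh) = x(T) − x₀·cosh − (ẋ₀/ω)·sinh
numerator   = 0.2361 − (0.0577)·1.509647 − (0.5310/2.9877)·1.130944 = -0.052008
denominator = 1 − 1.509647 = -0.509647
p = -0.052008 / -0.509647 = 0.1020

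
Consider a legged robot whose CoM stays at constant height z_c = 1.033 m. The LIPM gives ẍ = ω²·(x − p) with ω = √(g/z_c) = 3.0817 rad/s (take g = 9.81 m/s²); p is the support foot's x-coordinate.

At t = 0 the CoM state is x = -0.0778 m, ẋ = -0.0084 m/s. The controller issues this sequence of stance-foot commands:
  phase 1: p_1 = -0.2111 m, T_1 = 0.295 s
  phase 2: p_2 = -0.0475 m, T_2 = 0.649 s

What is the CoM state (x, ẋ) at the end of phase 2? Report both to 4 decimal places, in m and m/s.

x = 0.5381, ẋ = 1.8501

phase 1: p=-0.2111, T=0.295, ωT=0.909102, cosh=1.442489, sinh=1.039603; start (x,ẋ)=(-0.077800, -0.008400) → end (x,ẋ)=(-0.021650, 0.414942)
phase 2: p=-0.0475, T=0.649, ωT=2.000023, cosh=3.762280, sinh=3.626948; start (x,ẋ)=(-0.021650, 0.414942) → end (x,ẋ)=(0.538113, 1.850059)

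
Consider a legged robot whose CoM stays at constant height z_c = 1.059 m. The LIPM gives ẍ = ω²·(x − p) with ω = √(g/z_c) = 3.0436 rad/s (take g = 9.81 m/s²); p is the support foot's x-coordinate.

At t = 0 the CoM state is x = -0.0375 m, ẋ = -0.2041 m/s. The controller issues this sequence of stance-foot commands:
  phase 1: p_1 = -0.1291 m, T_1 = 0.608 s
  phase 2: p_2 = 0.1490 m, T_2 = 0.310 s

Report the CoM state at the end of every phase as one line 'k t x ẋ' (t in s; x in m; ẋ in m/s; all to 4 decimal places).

1 0.6080 -0.0386 0.1997
2 0.9180 -0.0569 -0.3268

phase 1: p=-0.1291, T=0.608, ωT=1.850509, cosh=3.260107, sinh=3.102950; start (x,ẋ)=(-0.037500, -0.204100) → end (x,ẋ)=(-0.038554, 0.199695)
phase 2: p=0.1490, T=0.310, ωT=0.943516, cosh=1.479127, sinh=1.089871; start (x,ẋ)=(-0.038554, 0.199695) → end (x,ẋ)=(-0.056908, -0.326767)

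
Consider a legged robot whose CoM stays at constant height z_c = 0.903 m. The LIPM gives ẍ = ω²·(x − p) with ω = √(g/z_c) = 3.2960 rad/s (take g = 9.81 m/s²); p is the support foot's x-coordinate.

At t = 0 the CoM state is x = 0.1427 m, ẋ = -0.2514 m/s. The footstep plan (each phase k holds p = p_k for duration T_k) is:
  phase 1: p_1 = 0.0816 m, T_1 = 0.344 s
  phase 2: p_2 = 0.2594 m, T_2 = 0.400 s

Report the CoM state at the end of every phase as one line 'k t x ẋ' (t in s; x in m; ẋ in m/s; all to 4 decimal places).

phase 1: p=0.0816, T=0.344, ωT=1.133824, cosh=1.714659, sinh=1.392858; start (x,ẋ)=(0.142700, -0.251400) → end (x,ẋ)=(0.080126, -0.150564)
phase 2: p=0.2594, T=0.400, ωT=1.318400, cosh=2.002500, sinh=1.734937; start (x,ẋ)=(0.080126, -0.150564) → end (x,ẋ)=(-0.178849, -1.326653)

1 0.3440 0.0801 -0.1506
2 0.7440 -0.1788 -1.3267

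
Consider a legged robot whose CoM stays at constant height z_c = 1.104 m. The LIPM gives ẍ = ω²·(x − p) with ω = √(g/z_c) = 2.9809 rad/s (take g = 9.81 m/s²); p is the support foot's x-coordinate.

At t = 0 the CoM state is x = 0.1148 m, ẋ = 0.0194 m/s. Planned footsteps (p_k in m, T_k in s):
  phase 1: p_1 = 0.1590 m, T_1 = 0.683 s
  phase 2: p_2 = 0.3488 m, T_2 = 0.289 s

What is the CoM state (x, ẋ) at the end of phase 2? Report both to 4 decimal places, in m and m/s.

phase 1: p=0.1590, T=0.683, ωT=2.035955, cosh=3.895059, sinh=3.764503; start (x,ẋ)=(0.114800, 0.019400) → end (x,ẋ)=(0.011338, -0.420431)
phase 2: p=0.3488, T=0.289, ωT=0.861480, cosh=1.394599, sinh=0.972062; start (x,ẋ)=(0.011338, -0.420431) → end (x,ẋ)=(-0.258925, -1.564169)

x = -0.2589, ẋ = -1.5642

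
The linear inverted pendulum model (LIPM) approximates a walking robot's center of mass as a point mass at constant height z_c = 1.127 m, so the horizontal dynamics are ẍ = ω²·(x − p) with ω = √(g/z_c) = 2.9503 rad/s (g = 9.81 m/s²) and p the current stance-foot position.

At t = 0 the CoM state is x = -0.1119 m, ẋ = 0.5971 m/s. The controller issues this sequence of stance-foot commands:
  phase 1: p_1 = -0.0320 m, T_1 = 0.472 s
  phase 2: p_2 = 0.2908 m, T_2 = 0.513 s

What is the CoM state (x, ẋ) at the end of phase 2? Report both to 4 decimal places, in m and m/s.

phase 1: p=-0.0320, T=0.472, ωT=1.392542, cosh=2.136755, sinh=1.888312; start (x,ẋ)=(-0.111900, 0.597100) → end (x,ẋ)=(0.179442, 0.830727)
phase 2: p=0.2908, T=0.513, ωT=1.513504, cosh=2.381379, sinh=2.161241; start (x,ẋ)=(0.179442, 0.830727) → end (x,ẋ)=(0.634162, 1.268219)

x = 0.6342, ẋ = 1.2682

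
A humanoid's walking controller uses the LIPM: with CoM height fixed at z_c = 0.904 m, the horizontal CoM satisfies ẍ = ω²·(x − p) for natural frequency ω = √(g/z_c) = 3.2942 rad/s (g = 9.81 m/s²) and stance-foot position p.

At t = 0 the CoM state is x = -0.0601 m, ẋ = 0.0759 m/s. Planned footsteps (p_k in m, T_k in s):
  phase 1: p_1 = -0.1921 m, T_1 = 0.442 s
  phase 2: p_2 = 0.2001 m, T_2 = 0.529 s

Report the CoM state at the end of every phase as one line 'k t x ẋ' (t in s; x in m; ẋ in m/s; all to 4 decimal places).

1 0.4420 0.1531 1.0534
2 0.9710 0.9470 2.6721

phase 1: p=-0.1921, T=0.442, ωT=1.456036, cosh=2.261042, sinh=2.027884; start (x,ẋ)=(-0.060100, 0.075900) → end (x,ẋ)=(0.153081, 1.053407)
phase 2: p=0.2001, T=0.529, ωT=1.742632, cosh=2.943708, sinh=2.768649; start (x,ẋ)=(0.153081, 1.053407) → end (x,ẋ)=(0.947038, 2.672087)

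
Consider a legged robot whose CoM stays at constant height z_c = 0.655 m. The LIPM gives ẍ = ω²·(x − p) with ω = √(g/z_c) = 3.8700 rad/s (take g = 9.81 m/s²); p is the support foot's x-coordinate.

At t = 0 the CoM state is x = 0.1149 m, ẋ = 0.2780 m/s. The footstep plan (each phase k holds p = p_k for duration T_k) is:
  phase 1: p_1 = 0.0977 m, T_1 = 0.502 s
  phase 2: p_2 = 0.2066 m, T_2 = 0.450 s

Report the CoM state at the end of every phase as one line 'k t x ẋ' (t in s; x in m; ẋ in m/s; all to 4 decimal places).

1 0.5020 0.4044 1.2173
2 0.9520 1.6581 5.6966

phase 1: p=0.0977, T=0.502, ωT=1.942740, cosh=3.560577, sinh=3.417267; start (x,ẋ)=(0.114900, 0.278000) → end (x,ẋ)=(0.404420, 1.217307)
phase 2: p=0.2066, T=0.450, ωT=1.741500, cosh=2.940577, sinh=2.765319; start (x,ẋ)=(0.404420, 1.217307) → end (x,ẋ)=(1.658135, 5.696613)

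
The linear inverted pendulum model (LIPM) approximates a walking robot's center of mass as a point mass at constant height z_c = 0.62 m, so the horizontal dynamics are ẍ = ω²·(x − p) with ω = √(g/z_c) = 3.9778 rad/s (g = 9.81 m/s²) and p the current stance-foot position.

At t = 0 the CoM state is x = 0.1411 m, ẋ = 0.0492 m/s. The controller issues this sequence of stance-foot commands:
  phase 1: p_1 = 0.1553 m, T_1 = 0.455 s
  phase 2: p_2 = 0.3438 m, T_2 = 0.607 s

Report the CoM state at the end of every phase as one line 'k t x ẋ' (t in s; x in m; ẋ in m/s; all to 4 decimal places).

1 0.4550 0.1475 -0.0136
2 1.0620 -0.7815 -4.4077

phase 1: p=0.1553, T=0.455, ωT=1.809899, cosh=3.136750, sinh=2.973080; start (x,ẋ)=(0.141100, 0.049200) → end (x,ẋ)=(0.147531, -0.013606)
phase 2: p=0.3438, T=0.607, ωT=2.414525, cosh=5.636931, sinh=5.547521; start (x,ẋ)=(0.147531, -0.013606) → end (x,ẋ)=(-0.781529, -4.407745)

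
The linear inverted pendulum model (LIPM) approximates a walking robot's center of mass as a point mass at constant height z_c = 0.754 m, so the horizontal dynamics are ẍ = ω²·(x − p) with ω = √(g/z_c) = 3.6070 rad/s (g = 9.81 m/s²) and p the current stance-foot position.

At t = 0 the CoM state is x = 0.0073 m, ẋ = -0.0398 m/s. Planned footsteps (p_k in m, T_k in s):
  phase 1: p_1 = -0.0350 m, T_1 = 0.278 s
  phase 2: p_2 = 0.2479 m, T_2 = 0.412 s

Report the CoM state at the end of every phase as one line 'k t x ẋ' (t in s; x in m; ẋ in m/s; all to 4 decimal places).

phase 1: p=-0.0350, T=0.278, ωT=1.002746, cosh=1.546314, sinh=1.179443; start (x,ẋ)=(0.007300, -0.039800) → end (x,ẋ)=(0.017395, 0.118412)
phase 2: p=0.2479, T=0.412, ωT=1.486084, cosh=2.323005, sinh=2.096748; start (x,ẋ)=(0.017395, 0.118412) → end (x,ẋ)=(-0.218732, -1.468232)

1 0.2780 0.0174 0.1184
2 0.6900 -0.2187 -1.4682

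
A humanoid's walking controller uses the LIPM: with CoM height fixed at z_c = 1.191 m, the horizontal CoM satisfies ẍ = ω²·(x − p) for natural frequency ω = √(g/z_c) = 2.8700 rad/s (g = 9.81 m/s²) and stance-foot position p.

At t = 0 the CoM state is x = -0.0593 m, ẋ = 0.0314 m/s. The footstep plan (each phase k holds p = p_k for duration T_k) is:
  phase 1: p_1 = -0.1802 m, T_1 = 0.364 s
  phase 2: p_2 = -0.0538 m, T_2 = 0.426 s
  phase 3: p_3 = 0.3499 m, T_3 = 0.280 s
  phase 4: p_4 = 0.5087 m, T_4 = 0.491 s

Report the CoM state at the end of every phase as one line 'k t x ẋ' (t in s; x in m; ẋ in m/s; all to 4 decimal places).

phase 1: p=-0.1802, T=0.364, ωT=1.044680, cosh=1.597147, sinh=1.245342; start (x,ẋ)=(-0.059300, 0.031400) → end (x,ẋ)=(0.026520, 0.482263)
phase 2: p=-0.0538, T=0.426, ωT=1.222620, cosh=1.845266, sinh=1.550808; start (x,ẋ)=(0.026520, 0.482263) → end (x,ẋ)=(0.355003, 1.247393)
phase 3: p=0.3499, T=0.280, ωT=0.803600, cosh=1.340641, sinh=0.892927; start (x,ẋ)=(0.355003, 1.247393) → end (x,ẋ)=(0.744836, 1.685384)
phase 4: p=0.5087, T=0.491, ωT=1.409170, cosh=2.168452, sinh=1.924106; start (x,ẋ)=(0.744836, 1.685384) → end (x,ẋ)=(2.150664, 4.958659)

1 0.3640 0.0265 0.4823
2 0.7900 0.3550 1.2474
3 1.0700 0.7448 1.6854
4 1.5610 2.1507 4.9587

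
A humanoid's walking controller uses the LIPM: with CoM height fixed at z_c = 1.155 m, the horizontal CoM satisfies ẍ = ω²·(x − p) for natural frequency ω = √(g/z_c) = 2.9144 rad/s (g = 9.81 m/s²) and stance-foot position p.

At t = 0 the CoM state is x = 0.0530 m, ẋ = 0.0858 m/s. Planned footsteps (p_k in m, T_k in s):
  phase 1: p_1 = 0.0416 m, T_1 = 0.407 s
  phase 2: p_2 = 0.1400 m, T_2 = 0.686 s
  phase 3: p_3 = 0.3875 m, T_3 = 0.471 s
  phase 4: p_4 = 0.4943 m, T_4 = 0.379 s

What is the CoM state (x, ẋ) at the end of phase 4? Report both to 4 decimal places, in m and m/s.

phase 1: p=0.0416, T=0.407, ωT=1.186161, cosh=1.789939, sinh=1.484547; start (x,ẋ)=(0.053000, 0.085800) → end (x,ẋ)=(0.105710, 0.202900)
phase 2: p=0.1400, T=0.686, ωT=1.999278, cosh=3.759580, sinh=3.624147; start (x,ẋ)=(0.105710, 0.202900) → end (x,ẋ)=(0.263397, 0.400643)
phase 3: p=0.3875, T=0.471, ωT=1.372682, cosh=2.099674, sinh=1.846247; start (x,ẋ)=(0.263397, 0.400643) → end (x,ẋ)=(0.380729, 0.173460)
phase 4: p=0.4943, T=0.379, ωT=1.104558, cosh=1.674623, sinh=1.343266; start (x,ẋ)=(0.380729, 0.173460) → end (x,ẋ)=(0.384060, -0.154129)

x = 0.3841, ẋ = -0.1541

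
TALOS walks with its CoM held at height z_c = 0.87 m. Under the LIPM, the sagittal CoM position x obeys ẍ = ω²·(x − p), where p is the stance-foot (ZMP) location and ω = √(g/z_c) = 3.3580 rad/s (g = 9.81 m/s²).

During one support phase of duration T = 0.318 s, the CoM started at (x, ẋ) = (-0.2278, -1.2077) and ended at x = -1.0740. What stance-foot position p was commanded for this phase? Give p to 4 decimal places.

ωT = 3.3580·0.318 = 1.067844; cosh(ωT) = 1.626425, sinh(ωT) = 1.282676
x(T) = p + (x₀−p)·cosh(ωT) + (ẋ₀/ω)·sinh(ωT) ⇒ p·(1 − cosh) = x(T) − x₀·cosh − (ẋ₀/ω)·sinh
numerator   = -1.0740 − (-0.2278)·1.626425 − (-1.2077/3.3580)·1.282676 = -0.242188
denominator = 1 − 1.626425 = -0.626425
p = -0.242188 / -0.626425 = 0.3866

p = 0.3866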